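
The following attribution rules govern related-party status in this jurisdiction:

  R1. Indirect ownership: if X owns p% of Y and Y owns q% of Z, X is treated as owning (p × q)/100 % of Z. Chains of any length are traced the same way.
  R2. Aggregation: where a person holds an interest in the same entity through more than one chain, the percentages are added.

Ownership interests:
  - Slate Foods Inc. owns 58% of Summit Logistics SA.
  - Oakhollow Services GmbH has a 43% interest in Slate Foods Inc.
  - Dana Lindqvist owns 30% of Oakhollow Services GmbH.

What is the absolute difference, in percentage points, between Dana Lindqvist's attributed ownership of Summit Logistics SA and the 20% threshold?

12.518

Chain via Oakhollow Services GmbH → Slate Foods Inc. (R1): 30% × 43% × 58% = 7.482% of Summit Logistics SA.
7.482% falls short of the 20% threshold by 12.518 percentage points.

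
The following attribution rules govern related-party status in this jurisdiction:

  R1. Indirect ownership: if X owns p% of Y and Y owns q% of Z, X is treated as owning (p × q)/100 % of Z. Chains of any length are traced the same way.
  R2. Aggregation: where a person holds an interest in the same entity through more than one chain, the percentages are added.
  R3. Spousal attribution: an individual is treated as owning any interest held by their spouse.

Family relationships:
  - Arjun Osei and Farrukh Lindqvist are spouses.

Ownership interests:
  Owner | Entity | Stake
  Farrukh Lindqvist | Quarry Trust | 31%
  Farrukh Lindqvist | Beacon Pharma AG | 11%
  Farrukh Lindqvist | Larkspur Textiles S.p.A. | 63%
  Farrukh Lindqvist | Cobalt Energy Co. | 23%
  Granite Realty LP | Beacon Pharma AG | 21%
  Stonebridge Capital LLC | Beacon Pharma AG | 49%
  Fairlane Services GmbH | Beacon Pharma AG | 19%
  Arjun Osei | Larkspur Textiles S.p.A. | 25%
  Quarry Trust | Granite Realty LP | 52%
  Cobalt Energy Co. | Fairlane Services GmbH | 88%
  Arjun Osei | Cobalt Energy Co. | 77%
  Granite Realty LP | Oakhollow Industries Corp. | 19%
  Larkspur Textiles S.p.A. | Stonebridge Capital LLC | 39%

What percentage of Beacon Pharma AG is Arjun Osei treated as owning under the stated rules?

By spousal attribution (R3), Arjun Osei is treated as also owning Farrukh Lindqvist's interest in Larkspur Textiles S.p.A, giving 25% + 63% = 88%.
By spousal attribution (R3), Arjun Osei is treated as also owning Farrukh Lindqvist's interest in Cobalt Energy Co, giving 77% + 23% = 100%.
By spousal attribution (R3), Arjun Osei is treated as owning Farrukh Lindqvist's 31% interest in Quarry Trust.
By spousal attribution (R3), Arjun Osei is treated as owning Farrukh Lindqvist's 11% interest in Beacon Pharma AG.
Chain via Larkspur Textiles S.p.A. → Stonebridge Capital LLC (R1): 88% × 39% × 49% = 16.8168% of Beacon Pharma AG.
Chain via Cobalt Energy Co. → Fairlane Services GmbH (R1): 100% × 88% × 19% = 16.72% of Beacon Pharma AG.
Chain via Quarry Trust → Granite Realty LP (R1): 31% × 52% × 21% = 3.3852% of Beacon Pharma AG.
Direct interest in Beacon Pharma AG: 11%.
Aggregating (R2): 16.8168% + 16.72% + 3.3852% + 11% = 47.922%.

47.922%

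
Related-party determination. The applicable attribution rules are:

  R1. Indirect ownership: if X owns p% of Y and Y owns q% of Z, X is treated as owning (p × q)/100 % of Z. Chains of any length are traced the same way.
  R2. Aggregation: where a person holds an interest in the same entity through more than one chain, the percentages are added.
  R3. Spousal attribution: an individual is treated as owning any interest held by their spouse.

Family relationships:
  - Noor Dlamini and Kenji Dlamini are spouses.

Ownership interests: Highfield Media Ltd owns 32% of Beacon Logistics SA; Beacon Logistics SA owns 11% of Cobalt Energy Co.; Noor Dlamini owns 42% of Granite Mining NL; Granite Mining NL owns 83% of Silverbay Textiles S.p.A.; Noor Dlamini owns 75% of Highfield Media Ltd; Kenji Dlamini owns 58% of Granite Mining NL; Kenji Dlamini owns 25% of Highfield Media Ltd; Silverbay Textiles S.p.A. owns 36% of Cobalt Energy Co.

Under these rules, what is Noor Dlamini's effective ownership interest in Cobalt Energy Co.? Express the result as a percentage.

By spousal attribution (R3), Noor Dlamini is treated as also owning Kenji Dlamini's interest in Highfield Media Ltd, giving 75% + 25% = 100%.
By spousal attribution (R3), Noor Dlamini is treated as also owning Kenji Dlamini's interest in Granite Mining NL, giving 42% + 58% = 100%.
Chain via Highfield Media Ltd → Beacon Logistics SA (R1): 100% × 32% × 11% = 3.52% of Cobalt Energy Co.
Chain via Granite Mining NL → Silverbay Textiles S.p.A. (R1): 100% × 83% × 36% = 29.88% of Cobalt Energy Co.
Aggregating (R2): 3.52% + 29.88% = 33.4%.

33.4%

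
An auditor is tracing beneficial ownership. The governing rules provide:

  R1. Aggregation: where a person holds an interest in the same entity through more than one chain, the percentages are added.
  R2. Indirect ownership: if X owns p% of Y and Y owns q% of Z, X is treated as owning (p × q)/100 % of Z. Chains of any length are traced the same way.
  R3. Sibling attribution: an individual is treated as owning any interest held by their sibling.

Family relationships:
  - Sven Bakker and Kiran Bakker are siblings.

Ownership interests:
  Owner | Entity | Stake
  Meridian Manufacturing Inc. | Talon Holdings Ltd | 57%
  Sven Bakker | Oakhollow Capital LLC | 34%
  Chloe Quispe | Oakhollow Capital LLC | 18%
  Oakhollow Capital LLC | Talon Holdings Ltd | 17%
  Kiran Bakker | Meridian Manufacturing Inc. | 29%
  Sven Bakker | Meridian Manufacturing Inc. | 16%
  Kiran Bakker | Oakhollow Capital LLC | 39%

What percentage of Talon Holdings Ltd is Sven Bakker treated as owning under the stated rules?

By sibling attribution (R3), Sven Bakker is treated as also owning Kiran Bakker's interest in Oakhollow Capital LLC, giving 34% + 39% = 73%.
By sibling attribution (R3), Sven Bakker is treated as also owning Kiran Bakker's interest in Meridian Manufacturing Inc, giving 16% + 29% = 45%.
Chain via Oakhollow Capital LLC (R2): 73% × 17% = 12.41% of Talon Holdings Ltd.
Chain via Meridian Manufacturing Inc. (R2): 45% × 57% = 25.65% of Talon Holdings Ltd.
Aggregating (R1): 12.41% + 25.65% = 38.06%.

38.06%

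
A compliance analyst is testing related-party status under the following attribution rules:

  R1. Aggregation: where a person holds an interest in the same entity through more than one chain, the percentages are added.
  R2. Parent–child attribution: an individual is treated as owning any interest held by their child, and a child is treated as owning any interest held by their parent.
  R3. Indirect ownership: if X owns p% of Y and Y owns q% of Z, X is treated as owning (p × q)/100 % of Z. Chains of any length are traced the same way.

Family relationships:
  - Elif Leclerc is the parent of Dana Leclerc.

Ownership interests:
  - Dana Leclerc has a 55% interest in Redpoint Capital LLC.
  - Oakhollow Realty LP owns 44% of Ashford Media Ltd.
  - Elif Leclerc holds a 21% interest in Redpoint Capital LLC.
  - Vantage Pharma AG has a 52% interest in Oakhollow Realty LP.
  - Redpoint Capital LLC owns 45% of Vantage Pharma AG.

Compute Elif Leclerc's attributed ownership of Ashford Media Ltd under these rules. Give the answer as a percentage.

7.82496%

By parent–child attribution (R2), Elif Leclerc is treated as also owning Dana Leclerc's interest in Redpoint Capital LLC, giving 21% + 55% = 76%.
Chain via Redpoint Capital LLC → Vantage Pharma AG → Oakhollow Realty LP (R3): 76% × 45% × 52% × 44% = 7.82496% of Ashford Media Ltd.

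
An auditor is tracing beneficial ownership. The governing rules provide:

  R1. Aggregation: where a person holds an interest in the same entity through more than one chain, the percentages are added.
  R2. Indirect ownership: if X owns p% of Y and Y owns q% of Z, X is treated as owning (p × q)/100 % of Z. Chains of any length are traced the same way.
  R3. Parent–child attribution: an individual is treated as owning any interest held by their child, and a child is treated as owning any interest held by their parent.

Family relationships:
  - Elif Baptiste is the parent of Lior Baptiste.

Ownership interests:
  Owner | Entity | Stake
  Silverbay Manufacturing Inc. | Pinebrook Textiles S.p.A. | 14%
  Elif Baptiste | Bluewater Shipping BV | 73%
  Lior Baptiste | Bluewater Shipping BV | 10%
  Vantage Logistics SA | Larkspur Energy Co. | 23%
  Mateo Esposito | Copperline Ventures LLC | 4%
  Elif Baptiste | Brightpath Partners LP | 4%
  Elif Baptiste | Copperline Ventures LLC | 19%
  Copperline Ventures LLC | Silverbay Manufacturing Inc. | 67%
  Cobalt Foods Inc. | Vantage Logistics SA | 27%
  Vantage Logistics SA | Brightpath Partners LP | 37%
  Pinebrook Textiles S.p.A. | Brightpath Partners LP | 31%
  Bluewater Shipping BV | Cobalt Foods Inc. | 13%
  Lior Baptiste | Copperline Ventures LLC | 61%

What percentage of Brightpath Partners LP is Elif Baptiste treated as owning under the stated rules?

By parent–child attribution (R3), Elif Baptiste is treated as also owning Lior Baptiste's interest in Bluewater Shipping BV, giving 73% + 10% = 83%.
By parent–child attribution (R3), Elif Baptiste is treated as also owning Lior Baptiste's interest in Copperline Ventures LLC, giving 19% + 61% = 80%.
Chain via Bluewater Shipping BV → Cobalt Foods Inc. → Vantage Logistics SA (R2): 83% × 13% × 27% × 37% = 1.077921% of Brightpath Partners LP.
Chain via Copperline Ventures LLC → Silverbay Manufacturing Inc. → Pinebrook Textiles S.p.A. (R2): 80% × 67% × 14% × 31% = 2.32624% of Brightpath Partners LP.
Direct interest in Brightpath Partners LP: 4%.
Aggregating (R1): 1.077921% + 2.32624% + 4% = 7.404161%.

7.404161%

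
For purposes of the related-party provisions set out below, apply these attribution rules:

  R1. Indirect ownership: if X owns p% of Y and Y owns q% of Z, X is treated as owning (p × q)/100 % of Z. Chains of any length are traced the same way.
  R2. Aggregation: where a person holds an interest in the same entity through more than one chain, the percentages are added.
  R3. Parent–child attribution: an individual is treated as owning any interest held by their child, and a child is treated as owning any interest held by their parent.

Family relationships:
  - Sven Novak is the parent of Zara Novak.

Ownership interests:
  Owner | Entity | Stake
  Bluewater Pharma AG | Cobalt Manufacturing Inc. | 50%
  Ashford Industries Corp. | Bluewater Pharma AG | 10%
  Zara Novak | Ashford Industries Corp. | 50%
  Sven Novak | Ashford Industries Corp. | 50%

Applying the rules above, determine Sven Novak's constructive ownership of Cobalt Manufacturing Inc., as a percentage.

5%

By parent–child attribution (R3), Sven Novak is treated as also owning Zara Novak's interest in Ashford Industries Corp, giving 50% + 50% = 100%.
Chain via Ashford Industries Corp. → Bluewater Pharma AG (R1): 100% × 10% × 50% = 5% of Cobalt Manufacturing Inc.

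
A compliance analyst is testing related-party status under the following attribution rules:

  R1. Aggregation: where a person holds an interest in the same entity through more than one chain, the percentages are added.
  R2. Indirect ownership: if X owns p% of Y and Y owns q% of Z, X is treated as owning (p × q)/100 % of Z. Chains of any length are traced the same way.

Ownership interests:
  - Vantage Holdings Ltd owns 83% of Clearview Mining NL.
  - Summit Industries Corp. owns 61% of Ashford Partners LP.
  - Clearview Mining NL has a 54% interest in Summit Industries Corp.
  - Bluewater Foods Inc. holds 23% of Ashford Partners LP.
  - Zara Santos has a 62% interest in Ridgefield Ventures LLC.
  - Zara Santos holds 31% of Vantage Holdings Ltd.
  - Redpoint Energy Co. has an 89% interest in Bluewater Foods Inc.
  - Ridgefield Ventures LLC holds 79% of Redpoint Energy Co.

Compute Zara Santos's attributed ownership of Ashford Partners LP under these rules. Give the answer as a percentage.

18.501668%

Chain via Ridgefield Ventures LLC → Redpoint Energy Co. → Bluewater Foods Inc. (R2): 62% × 79% × 89% × 23% = 10.026206% of Ashford Partners LP.
Chain via Vantage Holdings Ltd → Clearview Mining NL → Summit Industries Corp. (R2): 31% × 83% × 54% × 61% = 8.475462% of Ashford Partners LP.
Aggregating (R1): 10.026206% + 8.475462% = 18.501668%.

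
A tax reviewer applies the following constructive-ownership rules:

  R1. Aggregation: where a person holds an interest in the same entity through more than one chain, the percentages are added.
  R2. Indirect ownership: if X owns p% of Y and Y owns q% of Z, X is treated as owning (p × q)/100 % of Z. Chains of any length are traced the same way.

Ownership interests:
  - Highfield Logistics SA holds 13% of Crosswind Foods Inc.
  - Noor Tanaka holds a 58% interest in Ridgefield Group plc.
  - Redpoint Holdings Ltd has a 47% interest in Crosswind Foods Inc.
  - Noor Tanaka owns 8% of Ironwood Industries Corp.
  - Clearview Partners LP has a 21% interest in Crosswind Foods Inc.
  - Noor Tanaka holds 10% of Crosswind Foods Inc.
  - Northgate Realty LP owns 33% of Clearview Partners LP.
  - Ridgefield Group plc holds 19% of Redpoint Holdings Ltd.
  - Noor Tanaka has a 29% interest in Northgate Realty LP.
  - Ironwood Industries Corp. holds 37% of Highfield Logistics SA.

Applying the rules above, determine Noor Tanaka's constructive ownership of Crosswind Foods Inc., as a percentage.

17.5739%

Chain via Northgate Realty LP → Clearview Partners LP (R2): 29% × 33% × 21% = 2.0097% of Crosswind Foods Inc.
Chain via Ironwood Industries Corp. → Highfield Logistics SA (R2): 8% × 37% × 13% = 0.3848% of Crosswind Foods Inc.
Chain via Ridgefield Group plc → Redpoint Holdings Ltd (R2): 58% × 19% × 47% = 5.1794% of Crosswind Foods Inc.
Direct interest in Crosswind Foods Inc: 10%.
Aggregating (R1): 2.0097% + 0.3848% + 5.1794% + 10% = 17.5739%.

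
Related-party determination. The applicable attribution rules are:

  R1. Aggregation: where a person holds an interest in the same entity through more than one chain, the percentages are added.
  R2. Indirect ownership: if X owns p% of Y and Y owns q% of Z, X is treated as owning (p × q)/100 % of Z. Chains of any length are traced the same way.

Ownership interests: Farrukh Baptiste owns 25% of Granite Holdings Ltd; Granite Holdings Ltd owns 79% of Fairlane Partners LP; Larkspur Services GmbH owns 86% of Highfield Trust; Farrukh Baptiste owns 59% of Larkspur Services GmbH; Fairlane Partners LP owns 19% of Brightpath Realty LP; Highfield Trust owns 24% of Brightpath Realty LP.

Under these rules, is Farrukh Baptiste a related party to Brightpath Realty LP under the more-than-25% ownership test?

No

Chain via Granite Holdings Ltd → Fairlane Partners LP (R2): 25% × 79% × 19% = 3.7525% of Brightpath Realty LP.
Chain via Larkspur Services GmbH → Highfield Trust (R2): 59% × 86% × 24% = 12.1776% of Brightpath Realty LP.
Aggregating (R1): 3.7525% + 12.1776% = 15.9301%.
15.9301% does not exceed the 25% threshold, so Farrukh is not a related party to Brightpath Realty LP.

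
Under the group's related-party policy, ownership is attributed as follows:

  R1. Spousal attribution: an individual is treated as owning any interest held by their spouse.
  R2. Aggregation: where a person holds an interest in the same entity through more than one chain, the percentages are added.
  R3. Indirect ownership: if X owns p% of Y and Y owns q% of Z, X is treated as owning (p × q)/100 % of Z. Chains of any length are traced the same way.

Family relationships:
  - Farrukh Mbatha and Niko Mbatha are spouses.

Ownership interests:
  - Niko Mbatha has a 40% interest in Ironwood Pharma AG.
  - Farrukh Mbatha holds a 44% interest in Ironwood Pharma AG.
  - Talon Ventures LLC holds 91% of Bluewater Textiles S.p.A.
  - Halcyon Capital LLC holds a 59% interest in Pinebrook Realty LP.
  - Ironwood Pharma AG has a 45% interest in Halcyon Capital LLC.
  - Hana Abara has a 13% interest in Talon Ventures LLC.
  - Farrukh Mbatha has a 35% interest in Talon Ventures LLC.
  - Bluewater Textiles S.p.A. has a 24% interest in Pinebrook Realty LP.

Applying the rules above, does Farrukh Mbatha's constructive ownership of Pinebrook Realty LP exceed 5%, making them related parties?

By spousal attribution (R1), Farrukh Mbatha is treated as also owning Niko Mbatha's interest in Ironwood Pharma AG, giving 44% + 40% = 84%.
Chain via Talon Ventures LLC → Bluewater Textiles S.p.A. (R3): 35% × 91% × 24% = 7.644% of Pinebrook Realty LP.
Chain via Ironwood Pharma AG → Halcyon Capital LLC (R3): 84% × 45% × 59% = 22.302% of Pinebrook Realty LP.
Aggregating (R2): 7.644% + 22.302% = 29.946%.
29.946% exceeds the 5% threshold, so Farrukh is a related party to Pinebrook Realty LP.

Yes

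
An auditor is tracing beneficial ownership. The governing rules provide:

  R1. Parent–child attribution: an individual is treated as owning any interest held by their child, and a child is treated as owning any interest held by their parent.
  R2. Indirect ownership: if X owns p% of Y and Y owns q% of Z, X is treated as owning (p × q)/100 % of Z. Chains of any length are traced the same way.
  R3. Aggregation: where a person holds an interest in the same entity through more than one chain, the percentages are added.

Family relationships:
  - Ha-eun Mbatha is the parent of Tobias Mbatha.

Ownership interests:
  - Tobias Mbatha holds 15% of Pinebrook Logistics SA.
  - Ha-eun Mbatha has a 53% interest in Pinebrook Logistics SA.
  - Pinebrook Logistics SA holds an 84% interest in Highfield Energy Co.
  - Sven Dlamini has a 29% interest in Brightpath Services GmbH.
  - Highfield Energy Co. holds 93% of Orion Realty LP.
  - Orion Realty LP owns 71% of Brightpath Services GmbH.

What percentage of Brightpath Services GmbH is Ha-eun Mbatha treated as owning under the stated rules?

37.716336%

By parent–child attribution (R1), Ha-eun Mbatha is treated as also owning Tobias Mbatha's interest in Pinebrook Logistics SA, giving 53% + 15% = 68%.
Chain via Pinebrook Logistics SA → Highfield Energy Co. → Orion Realty LP (R2): 68% × 84% × 93% × 71% = 37.716336% of Brightpath Services GmbH.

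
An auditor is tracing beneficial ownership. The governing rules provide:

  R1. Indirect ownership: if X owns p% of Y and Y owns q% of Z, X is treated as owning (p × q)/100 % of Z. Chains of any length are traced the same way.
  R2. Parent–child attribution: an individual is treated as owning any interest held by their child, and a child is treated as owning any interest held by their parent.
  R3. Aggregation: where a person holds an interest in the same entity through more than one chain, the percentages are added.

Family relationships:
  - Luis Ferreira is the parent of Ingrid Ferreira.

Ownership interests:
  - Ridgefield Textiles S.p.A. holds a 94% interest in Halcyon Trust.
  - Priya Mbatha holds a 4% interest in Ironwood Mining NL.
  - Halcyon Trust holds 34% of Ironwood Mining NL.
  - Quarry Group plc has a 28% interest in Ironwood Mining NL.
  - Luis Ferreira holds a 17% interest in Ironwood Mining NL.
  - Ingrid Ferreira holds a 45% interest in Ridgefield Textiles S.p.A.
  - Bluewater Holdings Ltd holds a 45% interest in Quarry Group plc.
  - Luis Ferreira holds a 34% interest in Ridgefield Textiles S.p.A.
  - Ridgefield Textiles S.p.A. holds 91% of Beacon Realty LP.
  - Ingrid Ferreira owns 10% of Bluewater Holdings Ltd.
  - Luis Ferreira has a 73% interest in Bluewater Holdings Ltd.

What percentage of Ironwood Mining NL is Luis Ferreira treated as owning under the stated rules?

By parent–child attribution (R2), Luis Ferreira is treated as also owning Ingrid Ferreira's interest in Bluewater Holdings Ltd, giving 73% + 10% = 83%.
By parent–child attribution (R2), Luis Ferreira is treated as also owning Ingrid Ferreira's interest in Ridgefield Textiles S.p.A, giving 34% + 45% = 79%.
Chain via Bluewater Holdings Ltd → Quarry Group plc (R1): 83% × 45% × 28% = 10.458% of Ironwood Mining NL.
Chain via Ridgefield Textiles S.p.A. → Halcyon Trust (R1): 79% × 94% × 34% = 25.2484% of Ironwood Mining NL.
Direct interest in Ironwood Mining NL: 17%.
Aggregating (R3): 10.458% + 25.2484% + 17% = 52.7064%.

52.7064%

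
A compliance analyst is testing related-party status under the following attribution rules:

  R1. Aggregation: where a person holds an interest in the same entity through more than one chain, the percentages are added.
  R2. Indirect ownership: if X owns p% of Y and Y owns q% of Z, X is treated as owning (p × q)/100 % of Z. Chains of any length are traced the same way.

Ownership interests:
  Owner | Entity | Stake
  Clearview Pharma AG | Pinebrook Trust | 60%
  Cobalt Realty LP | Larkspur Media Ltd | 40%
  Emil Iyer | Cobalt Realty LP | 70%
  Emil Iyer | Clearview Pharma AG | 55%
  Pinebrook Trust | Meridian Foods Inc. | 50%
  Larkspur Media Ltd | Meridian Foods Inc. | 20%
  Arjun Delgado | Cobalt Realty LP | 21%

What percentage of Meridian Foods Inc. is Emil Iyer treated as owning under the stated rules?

22.1%

Chain via Cobalt Realty LP → Larkspur Media Ltd (R2): 70% × 40% × 20% = 5.6% of Meridian Foods Inc.
Chain via Clearview Pharma AG → Pinebrook Trust (R2): 55% × 60% × 50% = 16.5% of Meridian Foods Inc.
Aggregating (R1): 5.6% + 16.5% = 22.1%.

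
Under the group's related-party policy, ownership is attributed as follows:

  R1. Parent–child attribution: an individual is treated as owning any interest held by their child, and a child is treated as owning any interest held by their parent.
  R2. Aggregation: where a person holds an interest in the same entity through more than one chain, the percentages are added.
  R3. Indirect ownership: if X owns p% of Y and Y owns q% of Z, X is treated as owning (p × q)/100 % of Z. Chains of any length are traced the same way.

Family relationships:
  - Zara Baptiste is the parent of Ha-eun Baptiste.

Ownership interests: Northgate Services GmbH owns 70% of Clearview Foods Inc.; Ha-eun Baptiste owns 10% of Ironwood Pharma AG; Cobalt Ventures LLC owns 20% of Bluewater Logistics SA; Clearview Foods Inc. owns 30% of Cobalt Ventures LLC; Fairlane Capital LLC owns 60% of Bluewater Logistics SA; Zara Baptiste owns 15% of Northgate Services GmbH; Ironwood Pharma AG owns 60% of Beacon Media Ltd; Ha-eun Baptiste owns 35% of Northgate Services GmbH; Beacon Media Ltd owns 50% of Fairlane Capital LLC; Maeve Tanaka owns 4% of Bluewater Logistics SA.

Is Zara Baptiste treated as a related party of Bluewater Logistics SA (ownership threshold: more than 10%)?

By parent–child attribution (R1), Zara Baptiste is treated as also owning Ha-eun Baptiste's interest in Northgate Services GmbH, giving 15% + 35% = 50%.
By parent–child attribution (R1), Zara Baptiste is treated as owning Ha-eun Baptiste's 10% interest in Ironwood Pharma AG.
Chain via Northgate Services GmbH → Clearview Foods Inc. → Cobalt Ventures LLC (R3): 50% × 70% × 30% × 20% = 2.1% of Bluewater Logistics SA.
Chain via Ironwood Pharma AG → Beacon Media Ltd → Fairlane Capital LLC (R3): 10% × 60% × 50% × 60% = 1.8% of Bluewater Logistics SA.
Aggregating (R2): 2.1% + 1.8% = 3.9%.
3.9% does not exceed the 10% threshold, so Zara is not a related party to Bluewater Logistics SA.

No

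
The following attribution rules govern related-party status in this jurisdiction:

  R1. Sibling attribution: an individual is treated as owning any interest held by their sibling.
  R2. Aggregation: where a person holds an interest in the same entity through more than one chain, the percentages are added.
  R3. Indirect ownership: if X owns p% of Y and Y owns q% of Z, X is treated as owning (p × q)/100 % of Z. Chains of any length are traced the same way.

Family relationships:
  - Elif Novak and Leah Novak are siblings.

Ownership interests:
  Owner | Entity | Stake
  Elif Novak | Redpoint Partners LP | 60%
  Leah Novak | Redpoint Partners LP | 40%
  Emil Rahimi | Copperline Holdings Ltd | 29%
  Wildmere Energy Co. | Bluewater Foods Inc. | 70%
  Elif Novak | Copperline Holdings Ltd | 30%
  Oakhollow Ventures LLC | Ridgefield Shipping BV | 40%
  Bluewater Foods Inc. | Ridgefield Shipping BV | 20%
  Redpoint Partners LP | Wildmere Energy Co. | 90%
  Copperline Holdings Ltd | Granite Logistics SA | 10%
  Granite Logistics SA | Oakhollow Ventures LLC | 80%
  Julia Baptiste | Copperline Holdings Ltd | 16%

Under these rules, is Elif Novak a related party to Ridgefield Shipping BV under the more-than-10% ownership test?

By sibling attribution (R1), Elif Novak is treated as also owning Leah Novak's interest in Redpoint Partners LP, giving 60% + 40% = 100%.
Chain via Copperline Holdings Ltd → Granite Logistics SA → Oakhollow Ventures LLC (R3): 30% × 10% × 80% × 40% = 0.96% of Ridgefield Shipping BV.
Chain via Redpoint Partners LP → Wildmere Energy Co. → Bluewater Foods Inc. (R3): 100% × 90% × 70% × 20% = 12.6% of Ridgefield Shipping BV.
Aggregating (R2): 0.96% + 12.6% = 13.56%.
13.56% exceeds the 10% threshold, so Elif is a related party to Ridgefield Shipping BV.

Yes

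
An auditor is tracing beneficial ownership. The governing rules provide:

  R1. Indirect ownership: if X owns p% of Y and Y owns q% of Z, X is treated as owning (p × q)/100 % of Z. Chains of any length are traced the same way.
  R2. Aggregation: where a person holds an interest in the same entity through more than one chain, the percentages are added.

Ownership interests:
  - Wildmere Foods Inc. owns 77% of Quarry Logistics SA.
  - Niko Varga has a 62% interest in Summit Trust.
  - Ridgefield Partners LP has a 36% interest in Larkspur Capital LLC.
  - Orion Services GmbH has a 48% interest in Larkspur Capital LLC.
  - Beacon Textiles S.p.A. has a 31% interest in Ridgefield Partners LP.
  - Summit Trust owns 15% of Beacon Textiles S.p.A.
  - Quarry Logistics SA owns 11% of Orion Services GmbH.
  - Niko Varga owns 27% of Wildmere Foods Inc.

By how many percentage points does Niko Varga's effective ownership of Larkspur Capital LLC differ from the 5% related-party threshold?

2.864408

Chain via Summit Trust → Beacon Textiles S.p.A. → Ridgefield Partners LP (R1): 62% × 15% × 31% × 36% = 1.03788% of Larkspur Capital LLC.
Chain via Wildmere Foods Inc. → Quarry Logistics SA → Orion Services GmbH (R1): 27% × 77% × 11% × 48% = 1.097712% of Larkspur Capital LLC.
Aggregating (R2): 1.03788% + 1.097712% = 2.135592%.
2.135592% falls short of the 5% threshold by 2.864408 percentage points.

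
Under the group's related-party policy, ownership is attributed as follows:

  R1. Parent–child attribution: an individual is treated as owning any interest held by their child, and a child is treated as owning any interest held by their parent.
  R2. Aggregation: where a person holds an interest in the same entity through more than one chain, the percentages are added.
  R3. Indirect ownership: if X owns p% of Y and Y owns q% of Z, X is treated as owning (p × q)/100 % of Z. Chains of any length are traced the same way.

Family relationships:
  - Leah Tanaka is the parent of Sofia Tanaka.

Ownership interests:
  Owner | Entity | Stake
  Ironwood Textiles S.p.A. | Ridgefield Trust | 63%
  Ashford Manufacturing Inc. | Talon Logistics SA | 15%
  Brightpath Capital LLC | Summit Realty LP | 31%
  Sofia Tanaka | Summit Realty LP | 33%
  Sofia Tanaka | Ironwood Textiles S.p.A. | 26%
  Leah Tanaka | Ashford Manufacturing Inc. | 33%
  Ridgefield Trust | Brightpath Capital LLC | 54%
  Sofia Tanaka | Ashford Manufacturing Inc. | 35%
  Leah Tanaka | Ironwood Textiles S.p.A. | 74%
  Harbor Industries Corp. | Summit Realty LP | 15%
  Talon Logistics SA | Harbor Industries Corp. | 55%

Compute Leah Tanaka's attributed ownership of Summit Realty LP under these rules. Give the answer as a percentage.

44.3877%

By parent–child attribution (R1), Leah Tanaka is treated as also owning Sofia Tanaka's interest in Ironwood Textiles S.p.A, giving 74% + 26% = 100%.
By parent–child attribution (R1), Leah Tanaka is treated as also owning Sofia Tanaka's interest in Ashford Manufacturing Inc, giving 33% + 35% = 68%.
By parent–child attribution (R1), Leah Tanaka is treated as owning Sofia Tanaka's 33% interest in Summit Realty LP.
Chain via Ironwood Textiles S.p.A. → Ridgefield Trust → Brightpath Capital LLC (R3): 100% × 63% × 54% × 31% = 10.5462% of Summit Realty LP.
Chain via Ashford Manufacturing Inc. → Talon Logistics SA → Harbor Industries Corp. (R3): 68% × 15% × 55% × 15% = 0.8415% of Summit Realty LP.
Direct interest in Summit Realty LP: 33%.
Aggregating (R2): 10.5462% + 0.8415% + 33% = 44.3877%.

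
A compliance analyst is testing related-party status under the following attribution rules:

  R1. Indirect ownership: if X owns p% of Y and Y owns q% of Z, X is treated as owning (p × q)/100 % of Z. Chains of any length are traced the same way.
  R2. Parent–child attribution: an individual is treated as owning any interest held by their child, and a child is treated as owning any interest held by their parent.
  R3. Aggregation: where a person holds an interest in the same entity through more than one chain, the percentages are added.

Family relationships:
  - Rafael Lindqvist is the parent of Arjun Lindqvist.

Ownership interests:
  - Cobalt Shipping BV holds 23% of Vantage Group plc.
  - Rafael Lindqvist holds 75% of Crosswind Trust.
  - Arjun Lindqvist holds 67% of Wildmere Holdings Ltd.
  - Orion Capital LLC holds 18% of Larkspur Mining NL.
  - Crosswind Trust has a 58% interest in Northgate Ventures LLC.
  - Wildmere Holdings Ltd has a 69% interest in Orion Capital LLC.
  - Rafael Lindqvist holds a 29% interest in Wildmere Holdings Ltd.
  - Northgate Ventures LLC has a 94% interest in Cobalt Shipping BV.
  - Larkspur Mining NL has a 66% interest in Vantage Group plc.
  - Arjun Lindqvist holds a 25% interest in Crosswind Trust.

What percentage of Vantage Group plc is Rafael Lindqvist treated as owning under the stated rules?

By parent–child attribution (R2), Rafael Lindqvist is treated as also owning Arjun Lindqvist's interest in Wildmere Holdings Ltd, giving 29% + 67% = 96%.
By parent–child attribution (R2), Rafael Lindqvist is treated as also owning Arjun Lindqvist's interest in Crosswind Trust, giving 75% + 25% = 100%.
Chain via Wildmere Holdings Ltd → Orion Capital LLC → Larkspur Mining NL (R1): 96% × 69% × 18% × 66% = 7.869312% of Vantage Group plc.
Chain via Crosswind Trust → Northgate Ventures LLC → Cobalt Shipping BV (R1): 100% × 58% × 94% × 23% = 12.5396% of Vantage Group plc.
Aggregating (R3): 7.869312% + 12.5396% = 20.408912%.

20.408912%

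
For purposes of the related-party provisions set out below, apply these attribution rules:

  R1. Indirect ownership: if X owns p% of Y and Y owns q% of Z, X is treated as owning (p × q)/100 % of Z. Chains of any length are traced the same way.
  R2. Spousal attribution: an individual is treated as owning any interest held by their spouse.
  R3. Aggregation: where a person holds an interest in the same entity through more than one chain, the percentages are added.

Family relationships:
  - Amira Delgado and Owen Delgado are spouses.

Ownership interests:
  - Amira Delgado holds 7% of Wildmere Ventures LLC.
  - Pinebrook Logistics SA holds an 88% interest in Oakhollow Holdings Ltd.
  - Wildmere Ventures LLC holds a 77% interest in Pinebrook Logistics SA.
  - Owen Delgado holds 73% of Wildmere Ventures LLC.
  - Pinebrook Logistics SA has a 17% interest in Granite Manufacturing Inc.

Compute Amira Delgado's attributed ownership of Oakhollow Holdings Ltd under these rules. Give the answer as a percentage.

54.208%

By spousal attribution (R2), Amira Delgado is treated as also owning Owen Delgado's interest in Wildmere Ventures LLC, giving 7% + 73% = 80%.
Chain via Wildmere Ventures LLC → Pinebrook Logistics SA (R1): 80% × 77% × 88% = 54.208% of Oakhollow Holdings Ltd.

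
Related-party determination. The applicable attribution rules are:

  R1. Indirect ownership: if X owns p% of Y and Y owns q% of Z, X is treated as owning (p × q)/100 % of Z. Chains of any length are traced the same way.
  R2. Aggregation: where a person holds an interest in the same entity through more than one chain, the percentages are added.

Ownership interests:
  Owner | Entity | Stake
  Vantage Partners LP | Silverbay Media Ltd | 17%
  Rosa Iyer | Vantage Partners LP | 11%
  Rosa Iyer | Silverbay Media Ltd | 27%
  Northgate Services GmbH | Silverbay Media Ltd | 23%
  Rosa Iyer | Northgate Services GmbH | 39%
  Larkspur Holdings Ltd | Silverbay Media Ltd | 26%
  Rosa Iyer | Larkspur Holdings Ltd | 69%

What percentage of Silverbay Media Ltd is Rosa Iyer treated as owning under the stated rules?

55.78%

Chain via Northgate Services GmbH (R1): 39% × 23% = 8.97% of Silverbay Media Ltd.
Chain via Larkspur Holdings Ltd (R1): 69% × 26% = 17.94% of Silverbay Media Ltd.
Chain via Vantage Partners LP (R1): 11% × 17% = 1.87% of Silverbay Media Ltd.
Direct interest in Silverbay Media Ltd: 27%.
Aggregating (R2): 8.97% + 17.94% + 1.87% + 27% = 55.78%.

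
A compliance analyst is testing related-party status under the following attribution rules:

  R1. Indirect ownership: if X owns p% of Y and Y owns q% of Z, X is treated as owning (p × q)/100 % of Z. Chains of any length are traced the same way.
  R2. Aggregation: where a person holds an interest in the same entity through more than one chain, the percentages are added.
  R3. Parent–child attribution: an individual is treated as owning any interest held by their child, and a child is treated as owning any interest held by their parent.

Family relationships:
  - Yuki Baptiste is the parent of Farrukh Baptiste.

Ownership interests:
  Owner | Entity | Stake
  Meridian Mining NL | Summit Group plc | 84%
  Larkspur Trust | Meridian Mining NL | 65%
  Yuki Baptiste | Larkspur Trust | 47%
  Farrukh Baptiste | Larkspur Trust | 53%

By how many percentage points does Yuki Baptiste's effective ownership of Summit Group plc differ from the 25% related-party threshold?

29.6

By parent–child attribution (R3), Yuki Baptiste is treated as also owning Farrukh Baptiste's interest in Larkspur Trust, giving 47% + 53% = 100%.
Chain via Larkspur Trust → Meridian Mining NL (R1): 100% × 65% × 84% = 54.6% of Summit Group plc.
54.6% exceeds the 25% threshold by 29.6 percentage points.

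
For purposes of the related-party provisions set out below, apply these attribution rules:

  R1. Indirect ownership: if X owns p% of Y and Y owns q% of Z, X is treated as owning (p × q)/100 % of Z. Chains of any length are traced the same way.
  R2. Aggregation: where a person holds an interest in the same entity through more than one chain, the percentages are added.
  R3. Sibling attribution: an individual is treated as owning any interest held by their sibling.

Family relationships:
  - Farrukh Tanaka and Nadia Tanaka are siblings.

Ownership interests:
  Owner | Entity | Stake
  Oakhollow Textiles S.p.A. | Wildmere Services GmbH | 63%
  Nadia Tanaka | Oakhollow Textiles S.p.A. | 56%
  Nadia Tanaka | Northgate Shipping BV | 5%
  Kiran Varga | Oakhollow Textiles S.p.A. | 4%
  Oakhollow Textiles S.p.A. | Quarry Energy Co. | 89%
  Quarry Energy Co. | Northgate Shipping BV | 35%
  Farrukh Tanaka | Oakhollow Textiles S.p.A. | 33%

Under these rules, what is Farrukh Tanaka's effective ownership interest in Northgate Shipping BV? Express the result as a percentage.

32.7235%

By sibling attribution (R3), Farrukh Tanaka is treated as also owning Nadia Tanaka's interest in Oakhollow Textiles S.p.A, giving 33% + 56% = 89%.
By sibling attribution (R3), Farrukh Tanaka is treated as owning Nadia Tanaka's 5% interest in Northgate Shipping BV.
Chain via Oakhollow Textiles S.p.A. → Quarry Energy Co. (R1): 89% × 89% × 35% = 27.7235% of Northgate Shipping BV.
Direct interest in Northgate Shipping BV: 5%.
Aggregating (R2): 27.7235% + 5% = 32.7235%.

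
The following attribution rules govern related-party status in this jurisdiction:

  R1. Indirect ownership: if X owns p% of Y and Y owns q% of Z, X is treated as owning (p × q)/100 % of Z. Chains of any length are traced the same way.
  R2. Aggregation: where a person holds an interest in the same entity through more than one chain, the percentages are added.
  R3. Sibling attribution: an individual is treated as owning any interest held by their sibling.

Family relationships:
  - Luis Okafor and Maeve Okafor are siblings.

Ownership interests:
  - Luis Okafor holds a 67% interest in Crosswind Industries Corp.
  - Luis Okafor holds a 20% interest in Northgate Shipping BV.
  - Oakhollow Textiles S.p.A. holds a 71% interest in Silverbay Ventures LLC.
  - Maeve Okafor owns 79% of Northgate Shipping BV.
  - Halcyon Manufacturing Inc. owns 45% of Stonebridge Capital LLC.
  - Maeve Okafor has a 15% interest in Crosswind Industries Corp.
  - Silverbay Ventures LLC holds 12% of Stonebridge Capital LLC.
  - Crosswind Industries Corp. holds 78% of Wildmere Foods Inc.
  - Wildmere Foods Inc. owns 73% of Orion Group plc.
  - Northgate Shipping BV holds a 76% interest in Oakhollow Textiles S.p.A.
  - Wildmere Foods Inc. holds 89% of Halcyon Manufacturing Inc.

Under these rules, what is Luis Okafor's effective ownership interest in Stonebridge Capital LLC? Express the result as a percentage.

32.026428%

By sibling attribution (R3), Luis Okafor is treated as also owning Maeve Okafor's interest in Northgate Shipping BV, giving 20% + 79% = 99%.
By sibling attribution (R3), Luis Okafor is treated as also owning Maeve Okafor's interest in Crosswind Industries Corp, giving 67% + 15% = 82%.
Chain via Northgate Shipping BV → Oakhollow Textiles S.p.A. → Silverbay Ventures LLC (R1): 99% × 76% × 71% × 12% = 6.410448% of Stonebridge Capital LLC.
Chain via Crosswind Industries Corp. → Wildmere Foods Inc. → Halcyon Manufacturing Inc. (R1): 82% × 78% × 89% × 45% = 25.61598% of Stonebridge Capital LLC.
Aggregating (R2): 6.410448% + 25.61598% = 32.026428%.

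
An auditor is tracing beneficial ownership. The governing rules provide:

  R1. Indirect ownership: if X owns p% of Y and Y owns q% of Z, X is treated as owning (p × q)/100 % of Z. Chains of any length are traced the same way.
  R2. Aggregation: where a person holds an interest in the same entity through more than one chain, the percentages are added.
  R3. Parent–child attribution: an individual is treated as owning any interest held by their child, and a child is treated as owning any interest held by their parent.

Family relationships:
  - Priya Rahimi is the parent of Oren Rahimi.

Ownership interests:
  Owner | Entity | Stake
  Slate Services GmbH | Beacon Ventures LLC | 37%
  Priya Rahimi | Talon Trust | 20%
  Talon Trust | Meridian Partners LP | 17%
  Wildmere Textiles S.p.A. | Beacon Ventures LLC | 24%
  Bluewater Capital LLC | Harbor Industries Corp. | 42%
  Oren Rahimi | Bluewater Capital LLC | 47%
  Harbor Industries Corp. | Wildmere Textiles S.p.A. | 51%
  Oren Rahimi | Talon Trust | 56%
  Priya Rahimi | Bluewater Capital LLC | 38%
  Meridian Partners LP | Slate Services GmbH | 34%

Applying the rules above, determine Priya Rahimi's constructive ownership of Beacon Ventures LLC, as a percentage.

5.995016%

By parent–child attribution (R3), Priya Rahimi is treated as also owning Oren Rahimi's interest in Bluewater Capital LLC, giving 38% + 47% = 85%.
By parent–child attribution (R3), Priya Rahimi is treated as also owning Oren Rahimi's interest in Talon Trust, giving 20% + 56% = 76%.
Chain via Bluewater Capital LLC → Harbor Industries Corp. → Wildmere Textiles S.p.A. (R1): 85% × 42% × 51% × 24% = 4.36968% of Beacon Ventures LLC.
Chain via Talon Trust → Meridian Partners LP → Slate Services GmbH (R1): 76% × 17% × 34% × 37% = 1.625336% of Beacon Ventures LLC.
Aggregating (R2): 4.36968% + 1.625336% = 5.995016%.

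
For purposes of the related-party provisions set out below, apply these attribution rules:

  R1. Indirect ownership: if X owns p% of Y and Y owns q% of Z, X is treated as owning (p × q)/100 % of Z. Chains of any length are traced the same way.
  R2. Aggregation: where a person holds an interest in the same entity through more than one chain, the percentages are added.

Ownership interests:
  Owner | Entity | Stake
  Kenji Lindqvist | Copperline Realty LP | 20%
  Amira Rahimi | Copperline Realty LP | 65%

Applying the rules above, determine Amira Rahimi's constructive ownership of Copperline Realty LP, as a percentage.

Direct interest in Copperline Realty LP: 65%.

65%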